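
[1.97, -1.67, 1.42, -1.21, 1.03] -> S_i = 1.97*(-0.85)^i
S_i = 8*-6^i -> [8, -48, 288, -1728, 10368]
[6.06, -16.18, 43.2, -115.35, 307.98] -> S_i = 6.06*(-2.67)^i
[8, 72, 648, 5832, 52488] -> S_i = 8*9^i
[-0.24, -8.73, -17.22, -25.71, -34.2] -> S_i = -0.24 + -8.49*i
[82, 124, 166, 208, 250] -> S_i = 82 + 42*i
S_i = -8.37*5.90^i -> [-8.37, -49.38, -291.36, -1719.02, -10142.23]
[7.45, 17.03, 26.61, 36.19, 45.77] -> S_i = 7.45 + 9.58*i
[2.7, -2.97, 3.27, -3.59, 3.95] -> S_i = 2.70*(-1.10)^i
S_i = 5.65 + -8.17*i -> [5.65, -2.52, -10.69, -18.86, -27.03]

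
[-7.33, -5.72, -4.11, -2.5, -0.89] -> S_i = -7.33 + 1.61*i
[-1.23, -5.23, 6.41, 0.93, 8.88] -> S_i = Random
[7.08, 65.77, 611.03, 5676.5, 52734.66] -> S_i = 7.08*9.29^i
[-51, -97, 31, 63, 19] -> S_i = Random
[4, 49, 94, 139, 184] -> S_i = 4 + 45*i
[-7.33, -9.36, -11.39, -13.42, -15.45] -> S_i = -7.33 + -2.03*i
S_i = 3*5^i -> [3, 15, 75, 375, 1875]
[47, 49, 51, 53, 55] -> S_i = 47 + 2*i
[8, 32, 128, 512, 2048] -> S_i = 8*4^i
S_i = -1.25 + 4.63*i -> [-1.25, 3.38, 8.01, 12.64, 17.27]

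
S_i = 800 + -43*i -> [800, 757, 714, 671, 628]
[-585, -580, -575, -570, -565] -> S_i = -585 + 5*i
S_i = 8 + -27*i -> [8, -19, -46, -73, -100]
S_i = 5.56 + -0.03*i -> [5.56, 5.53, 5.5, 5.47, 5.44]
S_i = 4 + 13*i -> [4, 17, 30, 43, 56]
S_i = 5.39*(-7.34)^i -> [5.39, -39.56, 290.39, -2131.46, 15644.91]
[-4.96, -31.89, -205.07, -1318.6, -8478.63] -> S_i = -4.96*6.43^i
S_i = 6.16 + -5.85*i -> [6.16, 0.31, -5.54, -11.39, -17.24]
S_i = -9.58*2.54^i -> [-9.58, -24.33, -61.81, -156.99, -398.75]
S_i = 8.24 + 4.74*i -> [8.24, 12.98, 17.72, 22.46, 27.2]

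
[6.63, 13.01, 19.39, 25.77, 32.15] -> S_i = 6.63 + 6.38*i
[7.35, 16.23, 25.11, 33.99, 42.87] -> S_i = 7.35 + 8.88*i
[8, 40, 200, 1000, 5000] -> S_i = 8*5^i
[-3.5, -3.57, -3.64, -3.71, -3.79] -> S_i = -3.50*1.02^i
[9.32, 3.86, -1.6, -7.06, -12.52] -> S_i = 9.32 + -5.46*i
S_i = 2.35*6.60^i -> [2.35, 15.51, 102.37, 675.62, 4459.06]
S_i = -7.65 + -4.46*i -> [-7.65, -12.11, -16.57, -21.03, -25.49]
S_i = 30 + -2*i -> [30, 28, 26, 24, 22]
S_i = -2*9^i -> [-2, -18, -162, -1458, -13122]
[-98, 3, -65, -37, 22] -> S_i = Random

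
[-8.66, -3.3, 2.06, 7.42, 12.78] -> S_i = -8.66 + 5.36*i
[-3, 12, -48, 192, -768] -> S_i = -3*-4^i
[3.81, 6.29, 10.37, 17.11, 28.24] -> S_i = 3.81*1.65^i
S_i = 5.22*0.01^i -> [5.22, 0.05, 0.0, 0.0, 0.0]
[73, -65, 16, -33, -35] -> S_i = Random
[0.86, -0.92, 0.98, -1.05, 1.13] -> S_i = 0.86*(-1.07)^i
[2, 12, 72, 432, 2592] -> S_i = 2*6^i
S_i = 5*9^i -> [5, 45, 405, 3645, 32805]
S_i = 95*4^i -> [95, 380, 1520, 6080, 24320]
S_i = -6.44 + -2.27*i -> [-6.44, -8.71, -10.98, -13.25, -15.52]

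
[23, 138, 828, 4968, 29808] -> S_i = 23*6^i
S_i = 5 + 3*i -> [5, 8, 11, 14, 17]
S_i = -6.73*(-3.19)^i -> [-6.73, 21.47, -68.49, 218.47, -696.91]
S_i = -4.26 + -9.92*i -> [-4.26, -14.18, -24.1, -34.02, -43.94]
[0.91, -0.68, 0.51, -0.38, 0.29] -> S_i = 0.91*(-0.75)^i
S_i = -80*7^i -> [-80, -560, -3920, -27440, -192080]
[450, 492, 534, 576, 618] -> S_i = 450 + 42*i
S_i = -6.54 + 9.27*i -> [-6.54, 2.73, 12.0, 21.27, 30.54]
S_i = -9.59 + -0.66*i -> [-9.59, -10.25, -10.91, -11.57, -12.23]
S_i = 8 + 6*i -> [8, 14, 20, 26, 32]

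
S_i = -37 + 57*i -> [-37, 20, 77, 134, 191]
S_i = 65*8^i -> [65, 520, 4160, 33280, 266240]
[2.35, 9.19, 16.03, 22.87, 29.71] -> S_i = 2.35 + 6.84*i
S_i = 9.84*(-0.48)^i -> [9.84, -4.72, 2.27, -1.09, 0.52]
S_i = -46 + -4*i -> [-46, -50, -54, -58, -62]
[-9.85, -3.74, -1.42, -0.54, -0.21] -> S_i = -9.85*0.38^i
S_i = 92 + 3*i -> [92, 95, 98, 101, 104]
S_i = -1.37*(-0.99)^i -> [-1.37, 1.36, -1.34, 1.33, -1.32]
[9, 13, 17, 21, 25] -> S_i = 9 + 4*i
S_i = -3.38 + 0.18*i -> [-3.38, -3.2, -3.02, -2.84, -2.66]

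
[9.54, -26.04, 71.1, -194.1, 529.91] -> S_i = 9.54*(-2.73)^i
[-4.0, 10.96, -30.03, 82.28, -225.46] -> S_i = -4.00*(-2.74)^i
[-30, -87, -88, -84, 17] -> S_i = Random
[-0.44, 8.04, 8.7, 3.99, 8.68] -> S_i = Random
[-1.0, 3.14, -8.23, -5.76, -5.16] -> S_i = Random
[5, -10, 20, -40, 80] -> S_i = 5*-2^i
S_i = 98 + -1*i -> [98, 97, 96, 95, 94]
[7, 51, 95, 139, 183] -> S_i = 7 + 44*i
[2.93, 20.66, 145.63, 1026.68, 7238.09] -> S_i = 2.93*7.05^i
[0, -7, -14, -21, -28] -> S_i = 0 + -7*i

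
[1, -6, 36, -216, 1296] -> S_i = 1*-6^i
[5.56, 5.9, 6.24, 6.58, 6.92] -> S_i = 5.56 + 0.34*i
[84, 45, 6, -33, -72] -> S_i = 84 + -39*i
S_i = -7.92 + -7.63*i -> [-7.92, -15.55, -23.18, -30.81, -38.44]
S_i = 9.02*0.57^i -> [9.02, 5.14, 2.93, 1.67, 0.95]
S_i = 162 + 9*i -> [162, 171, 180, 189, 198]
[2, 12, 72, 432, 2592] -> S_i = 2*6^i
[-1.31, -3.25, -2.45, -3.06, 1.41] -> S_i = Random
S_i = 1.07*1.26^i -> [1.07, 1.35, 1.7, 2.14, 2.7]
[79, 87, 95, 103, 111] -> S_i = 79 + 8*i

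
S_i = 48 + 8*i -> [48, 56, 64, 72, 80]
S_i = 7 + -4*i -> [7, 3, -1, -5, -9]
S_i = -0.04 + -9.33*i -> [-0.04, -9.37, -18.7, -28.03, -37.36]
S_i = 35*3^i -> [35, 105, 315, 945, 2835]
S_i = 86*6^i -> [86, 516, 3096, 18576, 111456]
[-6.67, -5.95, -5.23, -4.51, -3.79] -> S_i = -6.67 + 0.72*i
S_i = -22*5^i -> [-22, -110, -550, -2750, -13750]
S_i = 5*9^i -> [5, 45, 405, 3645, 32805]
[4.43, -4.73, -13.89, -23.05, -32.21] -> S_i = 4.43 + -9.16*i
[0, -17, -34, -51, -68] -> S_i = 0 + -17*i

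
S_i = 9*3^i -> [9, 27, 81, 243, 729]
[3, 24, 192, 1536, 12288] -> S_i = 3*8^i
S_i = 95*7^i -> [95, 665, 4655, 32585, 228095]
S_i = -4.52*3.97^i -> [-4.52, -17.94, -71.24, -282.82, -1122.79]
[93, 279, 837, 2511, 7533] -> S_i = 93*3^i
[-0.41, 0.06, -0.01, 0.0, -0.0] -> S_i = -0.41*(-0.14)^i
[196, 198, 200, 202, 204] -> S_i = 196 + 2*i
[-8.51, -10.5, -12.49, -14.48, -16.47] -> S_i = -8.51 + -1.99*i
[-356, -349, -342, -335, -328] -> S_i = -356 + 7*i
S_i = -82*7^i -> [-82, -574, -4018, -28126, -196882]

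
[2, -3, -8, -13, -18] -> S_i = 2 + -5*i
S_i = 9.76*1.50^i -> [9.76, 14.64, 21.96, 32.94, 49.41]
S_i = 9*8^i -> [9, 72, 576, 4608, 36864]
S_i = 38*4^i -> [38, 152, 608, 2432, 9728]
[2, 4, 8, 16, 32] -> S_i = 2*2^i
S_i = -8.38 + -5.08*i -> [-8.38, -13.46, -18.54, -23.62, -28.7]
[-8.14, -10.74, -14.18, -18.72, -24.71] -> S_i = -8.14*1.32^i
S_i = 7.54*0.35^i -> [7.54, 2.64, 0.92, 0.32, 0.11]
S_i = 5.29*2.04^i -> [5.29, 10.79, 22.01, 44.91, 91.62]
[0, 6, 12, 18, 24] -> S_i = 0 + 6*i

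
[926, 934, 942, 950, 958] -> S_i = 926 + 8*i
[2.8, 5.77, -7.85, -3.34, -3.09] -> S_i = Random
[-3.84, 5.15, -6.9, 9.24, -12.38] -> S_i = -3.84*(-1.34)^i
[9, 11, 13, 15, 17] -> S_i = 9 + 2*i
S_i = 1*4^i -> [1, 4, 16, 64, 256]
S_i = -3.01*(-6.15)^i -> [-3.01, 18.51, -113.85, 700.15, -4305.93]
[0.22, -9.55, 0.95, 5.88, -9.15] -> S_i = Random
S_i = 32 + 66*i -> [32, 98, 164, 230, 296]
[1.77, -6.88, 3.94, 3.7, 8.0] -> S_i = Random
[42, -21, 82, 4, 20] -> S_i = Random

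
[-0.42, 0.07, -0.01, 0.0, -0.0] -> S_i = -0.42*(-0.17)^i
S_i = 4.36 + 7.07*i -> [4.36, 11.43, 18.5, 25.57, 32.64]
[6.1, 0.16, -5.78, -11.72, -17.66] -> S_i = 6.10 + -5.94*i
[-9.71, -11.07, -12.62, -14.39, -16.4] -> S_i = -9.71*1.14^i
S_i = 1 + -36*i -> [1, -35, -71, -107, -143]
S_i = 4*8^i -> [4, 32, 256, 2048, 16384]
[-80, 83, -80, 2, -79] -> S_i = Random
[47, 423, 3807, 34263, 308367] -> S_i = 47*9^i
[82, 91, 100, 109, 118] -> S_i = 82 + 9*i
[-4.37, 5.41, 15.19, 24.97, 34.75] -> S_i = -4.37 + 9.78*i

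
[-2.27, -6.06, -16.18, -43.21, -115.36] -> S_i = -2.27*2.67^i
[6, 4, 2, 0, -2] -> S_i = 6 + -2*i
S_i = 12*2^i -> [12, 24, 48, 96, 192]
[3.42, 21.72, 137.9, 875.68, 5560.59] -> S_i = 3.42*6.35^i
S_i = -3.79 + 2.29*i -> [-3.79, -1.5, 0.79, 3.08, 5.37]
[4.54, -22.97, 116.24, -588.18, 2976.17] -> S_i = 4.54*(-5.06)^i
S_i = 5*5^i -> [5, 25, 125, 625, 3125]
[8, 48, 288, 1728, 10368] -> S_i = 8*6^i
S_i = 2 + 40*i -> [2, 42, 82, 122, 162]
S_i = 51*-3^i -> [51, -153, 459, -1377, 4131]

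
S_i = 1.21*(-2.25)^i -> [1.21, -2.72, 6.13, -13.78, 31.01]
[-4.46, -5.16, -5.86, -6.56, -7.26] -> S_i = -4.46 + -0.70*i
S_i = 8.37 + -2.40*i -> [8.37, 5.97, 3.57, 1.17, -1.23]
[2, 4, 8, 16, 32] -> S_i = 2*2^i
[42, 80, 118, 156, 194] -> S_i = 42 + 38*i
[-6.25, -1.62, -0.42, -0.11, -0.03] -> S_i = -6.25*0.26^i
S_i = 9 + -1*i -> [9, 8, 7, 6, 5]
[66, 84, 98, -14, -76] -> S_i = Random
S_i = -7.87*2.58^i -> [-7.87, -20.3, -52.39, -135.16, -348.7]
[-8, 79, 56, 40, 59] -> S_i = Random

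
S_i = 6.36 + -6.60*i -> [6.36, -0.24, -6.84, -13.44, -20.04]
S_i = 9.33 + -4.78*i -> [9.33, 4.55, -0.23, -5.01, -9.79]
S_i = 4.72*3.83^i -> [4.72, 18.08, 69.24, 265.18, 1015.63]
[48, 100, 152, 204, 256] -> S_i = 48 + 52*i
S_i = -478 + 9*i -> [-478, -469, -460, -451, -442]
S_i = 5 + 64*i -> [5, 69, 133, 197, 261]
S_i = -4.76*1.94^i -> [-4.76, -9.23, -17.91, -34.75, -67.42]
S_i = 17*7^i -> [17, 119, 833, 5831, 40817]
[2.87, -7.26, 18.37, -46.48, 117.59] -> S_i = 2.87*(-2.53)^i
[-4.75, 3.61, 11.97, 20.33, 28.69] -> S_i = -4.75 + 8.36*i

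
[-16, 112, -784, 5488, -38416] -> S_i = -16*-7^i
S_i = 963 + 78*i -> [963, 1041, 1119, 1197, 1275]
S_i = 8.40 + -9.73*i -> [8.4, -1.33, -11.06, -20.79, -30.52]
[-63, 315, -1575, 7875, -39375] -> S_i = -63*-5^i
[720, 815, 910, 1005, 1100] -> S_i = 720 + 95*i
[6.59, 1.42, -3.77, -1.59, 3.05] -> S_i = Random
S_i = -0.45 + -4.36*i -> [-0.45, -4.81, -9.17, -13.53, -17.89]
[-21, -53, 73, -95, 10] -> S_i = Random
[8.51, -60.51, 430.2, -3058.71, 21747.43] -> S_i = 8.51*(-7.11)^i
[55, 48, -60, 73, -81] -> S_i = Random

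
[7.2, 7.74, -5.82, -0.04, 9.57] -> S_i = Random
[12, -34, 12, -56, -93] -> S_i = Random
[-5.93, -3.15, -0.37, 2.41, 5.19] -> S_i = -5.93 + 2.78*i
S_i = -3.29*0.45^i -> [-3.29, -1.48, -0.67, -0.3, -0.13]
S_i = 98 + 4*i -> [98, 102, 106, 110, 114]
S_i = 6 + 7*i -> [6, 13, 20, 27, 34]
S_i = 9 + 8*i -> [9, 17, 25, 33, 41]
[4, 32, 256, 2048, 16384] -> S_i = 4*8^i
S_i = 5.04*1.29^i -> [5.04, 6.5, 8.39, 10.82, 13.96]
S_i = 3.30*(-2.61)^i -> [3.3, -8.61, 22.48, -58.67, 153.14]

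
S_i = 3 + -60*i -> [3, -57, -117, -177, -237]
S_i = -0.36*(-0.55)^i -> [-0.36, 0.2, -0.11, 0.06, -0.03]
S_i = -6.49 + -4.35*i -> [-6.49, -10.84, -15.19, -19.54, -23.89]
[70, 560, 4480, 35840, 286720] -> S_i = 70*8^i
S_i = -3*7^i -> [-3, -21, -147, -1029, -7203]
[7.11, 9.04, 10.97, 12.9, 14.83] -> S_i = 7.11 + 1.93*i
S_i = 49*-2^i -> [49, -98, 196, -392, 784]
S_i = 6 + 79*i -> [6, 85, 164, 243, 322]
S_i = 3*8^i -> [3, 24, 192, 1536, 12288]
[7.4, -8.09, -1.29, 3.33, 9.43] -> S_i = Random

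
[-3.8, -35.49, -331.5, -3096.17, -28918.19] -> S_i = -3.80*9.34^i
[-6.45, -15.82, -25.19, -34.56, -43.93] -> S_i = -6.45 + -9.37*i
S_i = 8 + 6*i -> [8, 14, 20, 26, 32]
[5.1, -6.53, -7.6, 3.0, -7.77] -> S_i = Random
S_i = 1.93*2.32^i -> [1.93, 4.48, 10.39, 24.1, 55.91]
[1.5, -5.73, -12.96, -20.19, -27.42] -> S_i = 1.50 + -7.23*i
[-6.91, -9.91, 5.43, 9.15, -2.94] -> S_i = Random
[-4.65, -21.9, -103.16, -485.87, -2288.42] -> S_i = -4.65*4.71^i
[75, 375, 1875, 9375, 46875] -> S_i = 75*5^i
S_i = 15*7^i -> [15, 105, 735, 5145, 36015]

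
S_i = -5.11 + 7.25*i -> [-5.11, 2.14, 9.39, 16.64, 23.89]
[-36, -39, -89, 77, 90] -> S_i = Random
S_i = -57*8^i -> [-57, -456, -3648, -29184, -233472]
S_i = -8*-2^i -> [-8, 16, -32, 64, -128]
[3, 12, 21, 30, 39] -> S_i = 3 + 9*i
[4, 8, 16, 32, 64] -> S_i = 4*2^i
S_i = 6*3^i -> [6, 18, 54, 162, 486]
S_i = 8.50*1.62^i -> [8.5, 13.77, 22.31, 36.14, 58.54]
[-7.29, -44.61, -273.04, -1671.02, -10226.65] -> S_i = -7.29*6.12^i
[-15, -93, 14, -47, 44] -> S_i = Random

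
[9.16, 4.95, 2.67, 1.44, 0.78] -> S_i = 9.16*0.54^i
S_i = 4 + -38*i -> [4, -34, -72, -110, -148]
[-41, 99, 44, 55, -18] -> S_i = Random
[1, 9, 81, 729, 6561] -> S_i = 1*9^i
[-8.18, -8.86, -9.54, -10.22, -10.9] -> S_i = -8.18 + -0.68*i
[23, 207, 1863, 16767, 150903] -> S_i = 23*9^i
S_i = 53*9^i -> [53, 477, 4293, 38637, 347733]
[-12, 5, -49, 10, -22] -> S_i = Random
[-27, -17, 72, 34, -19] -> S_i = Random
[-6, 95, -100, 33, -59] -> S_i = Random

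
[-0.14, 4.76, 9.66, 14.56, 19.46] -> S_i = -0.14 + 4.90*i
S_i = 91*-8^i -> [91, -728, 5824, -46592, 372736]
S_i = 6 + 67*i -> [6, 73, 140, 207, 274]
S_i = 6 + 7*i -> [6, 13, 20, 27, 34]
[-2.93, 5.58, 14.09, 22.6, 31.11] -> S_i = -2.93 + 8.51*i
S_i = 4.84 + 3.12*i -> [4.84, 7.96, 11.08, 14.2, 17.32]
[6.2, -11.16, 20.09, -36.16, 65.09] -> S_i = 6.20*(-1.80)^i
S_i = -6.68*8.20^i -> [-6.68, -54.78, -449.16, -3683.14, -30201.73]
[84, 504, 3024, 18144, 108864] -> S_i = 84*6^i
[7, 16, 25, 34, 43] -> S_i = 7 + 9*i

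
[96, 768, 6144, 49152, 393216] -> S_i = 96*8^i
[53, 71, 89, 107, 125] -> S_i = 53 + 18*i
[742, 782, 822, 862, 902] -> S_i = 742 + 40*i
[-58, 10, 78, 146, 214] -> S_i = -58 + 68*i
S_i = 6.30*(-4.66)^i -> [6.3, -29.36, 136.81, -637.53, 2970.87]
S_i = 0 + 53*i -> [0, 53, 106, 159, 212]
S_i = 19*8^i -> [19, 152, 1216, 9728, 77824]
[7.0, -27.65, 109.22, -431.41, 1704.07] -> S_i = 7.00*(-3.95)^i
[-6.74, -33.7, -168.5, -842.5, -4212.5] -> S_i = -6.74*5.00^i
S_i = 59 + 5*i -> [59, 64, 69, 74, 79]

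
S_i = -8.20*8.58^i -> [-8.2, -70.36, -603.65, -5179.36, -44438.87]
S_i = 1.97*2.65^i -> [1.97, 5.22, 13.83, 36.66, 97.15]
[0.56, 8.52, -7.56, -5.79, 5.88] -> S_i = Random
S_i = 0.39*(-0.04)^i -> [0.39, -0.02, 0.0, -0.0, 0.0]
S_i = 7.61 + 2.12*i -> [7.61, 9.73, 11.85, 13.97, 16.09]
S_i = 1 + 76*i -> [1, 77, 153, 229, 305]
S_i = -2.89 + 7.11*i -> [-2.89, 4.22, 11.33, 18.44, 25.55]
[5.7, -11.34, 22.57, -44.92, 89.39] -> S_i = 5.70*(-1.99)^i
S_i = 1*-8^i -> [1, -8, 64, -512, 4096]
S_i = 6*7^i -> [6, 42, 294, 2058, 14406]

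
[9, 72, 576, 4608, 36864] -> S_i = 9*8^i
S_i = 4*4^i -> [4, 16, 64, 256, 1024]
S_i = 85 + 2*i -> [85, 87, 89, 91, 93]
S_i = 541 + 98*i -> [541, 639, 737, 835, 933]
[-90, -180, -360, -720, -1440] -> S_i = -90*2^i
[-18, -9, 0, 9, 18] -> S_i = -18 + 9*i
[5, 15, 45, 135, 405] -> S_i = 5*3^i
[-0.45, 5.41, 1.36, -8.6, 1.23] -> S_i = Random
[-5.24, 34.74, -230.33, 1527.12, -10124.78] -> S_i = -5.24*(-6.63)^i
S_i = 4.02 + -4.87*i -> [4.02, -0.85, -5.72, -10.59, -15.46]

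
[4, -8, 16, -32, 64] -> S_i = 4*-2^i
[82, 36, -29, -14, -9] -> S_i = Random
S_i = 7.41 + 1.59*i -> [7.41, 9.0, 10.59, 12.18, 13.77]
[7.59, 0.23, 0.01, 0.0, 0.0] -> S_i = 7.59*0.03^i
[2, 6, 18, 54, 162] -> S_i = 2*3^i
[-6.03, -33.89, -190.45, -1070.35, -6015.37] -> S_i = -6.03*5.62^i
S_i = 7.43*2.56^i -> [7.43, 19.02, 48.69, 124.65, 319.12]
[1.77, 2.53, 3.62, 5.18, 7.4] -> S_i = 1.77*1.43^i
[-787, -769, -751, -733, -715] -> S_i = -787 + 18*i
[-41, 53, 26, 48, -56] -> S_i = Random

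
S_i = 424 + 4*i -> [424, 428, 432, 436, 440]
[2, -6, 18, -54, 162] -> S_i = 2*-3^i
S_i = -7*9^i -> [-7, -63, -567, -5103, -45927]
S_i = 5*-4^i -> [5, -20, 80, -320, 1280]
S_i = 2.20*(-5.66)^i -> [2.2, -12.45, 70.48, -398.91, 2257.82]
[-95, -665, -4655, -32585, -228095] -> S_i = -95*7^i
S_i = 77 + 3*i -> [77, 80, 83, 86, 89]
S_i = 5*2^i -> [5, 10, 20, 40, 80]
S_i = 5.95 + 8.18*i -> [5.95, 14.13, 22.31, 30.49, 38.67]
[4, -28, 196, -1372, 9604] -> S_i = 4*-7^i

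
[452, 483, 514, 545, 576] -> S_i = 452 + 31*i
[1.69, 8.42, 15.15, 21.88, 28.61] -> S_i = 1.69 + 6.73*i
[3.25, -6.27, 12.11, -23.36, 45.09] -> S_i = 3.25*(-1.93)^i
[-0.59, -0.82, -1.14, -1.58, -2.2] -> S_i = -0.59*1.39^i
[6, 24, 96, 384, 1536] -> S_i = 6*4^i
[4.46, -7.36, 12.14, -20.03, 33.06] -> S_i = 4.46*(-1.65)^i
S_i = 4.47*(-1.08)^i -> [4.47, -4.83, 5.21, -5.63, 6.08]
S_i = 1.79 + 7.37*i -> [1.79, 9.16, 16.53, 23.9, 31.27]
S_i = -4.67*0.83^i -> [-4.67, -3.88, -3.22, -2.67, -2.22]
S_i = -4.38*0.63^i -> [-4.38, -2.76, -1.74, -1.1, -0.69]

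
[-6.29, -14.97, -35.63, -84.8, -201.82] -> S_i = -6.29*2.38^i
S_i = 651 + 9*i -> [651, 660, 669, 678, 687]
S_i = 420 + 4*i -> [420, 424, 428, 432, 436]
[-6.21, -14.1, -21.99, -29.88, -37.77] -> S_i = -6.21 + -7.89*i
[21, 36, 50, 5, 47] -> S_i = Random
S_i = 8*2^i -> [8, 16, 32, 64, 128]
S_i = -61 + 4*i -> [-61, -57, -53, -49, -45]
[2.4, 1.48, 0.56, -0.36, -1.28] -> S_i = 2.40 + -0.92*i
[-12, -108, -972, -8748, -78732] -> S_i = -12*9^i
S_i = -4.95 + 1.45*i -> [-4.95, -3.5, -2.05, -0.6, 0.85]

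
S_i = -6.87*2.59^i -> [-6.87, -17.79, -46.08, -119.36, -309.14]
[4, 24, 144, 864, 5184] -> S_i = 4*6^i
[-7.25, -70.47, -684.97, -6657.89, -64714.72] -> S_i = -7.25*9.72^i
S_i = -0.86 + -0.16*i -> [-0.86, -1.02, -1.18, -1.34, -1.5]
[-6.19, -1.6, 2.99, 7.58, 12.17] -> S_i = -6.19 + 4.59*i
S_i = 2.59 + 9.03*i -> [2.59, 11.62, 20.65, 29.68, 38.71]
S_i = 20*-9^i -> [20, -180, 1620, -14580, 131220]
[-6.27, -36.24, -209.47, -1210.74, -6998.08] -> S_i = -6.27*5.78^i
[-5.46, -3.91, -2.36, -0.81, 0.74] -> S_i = -5.46 + 1.55*i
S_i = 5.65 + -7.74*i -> [5.65, -2.09, -9.83, -17.57, -25.31]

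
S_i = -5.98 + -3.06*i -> [-5.98, -9.04, -12.1, -15.16, -18.22]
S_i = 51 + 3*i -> [51, 54, 57, 60, 63]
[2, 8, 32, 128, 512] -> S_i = 2*4^i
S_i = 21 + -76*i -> [21, -55, -131, -207, -283]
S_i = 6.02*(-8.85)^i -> [6.02, -53.28, 471.5, -4172.79, 36929.17]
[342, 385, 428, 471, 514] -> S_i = 342 + 43*i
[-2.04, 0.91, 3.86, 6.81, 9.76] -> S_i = -2.04 + 2.95*i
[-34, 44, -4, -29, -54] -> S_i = Random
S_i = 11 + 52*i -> [11, 63, 115, 167, 219]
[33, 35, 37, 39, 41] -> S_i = 33 + 2*i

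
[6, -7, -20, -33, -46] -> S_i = 6 + -13*i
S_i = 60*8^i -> [60, 480, 3840, 30720, 245760]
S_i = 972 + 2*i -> [972, 974, 976, 978, 980]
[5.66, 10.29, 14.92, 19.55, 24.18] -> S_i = 5.66 + 4.63*i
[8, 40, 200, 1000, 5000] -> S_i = 8*5^i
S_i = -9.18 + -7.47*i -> [-9.18, -16.65, -24.12, -31.59, -39.06]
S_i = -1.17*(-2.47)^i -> [-1.17, 2.89, -7.14, 17.63, -43.55]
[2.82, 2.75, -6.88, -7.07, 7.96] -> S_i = Random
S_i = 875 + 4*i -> [875, 879, 883, 887, 891]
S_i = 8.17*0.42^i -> [8.17, 3.43, 1.44, 0.61, 0.25]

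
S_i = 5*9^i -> [5, 45, 405, 3645, 32805]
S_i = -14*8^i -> [-14, -112, -896, -7168, -57344]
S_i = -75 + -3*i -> [-75, -78, -81, -84, -87]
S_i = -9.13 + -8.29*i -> [-9.13, -17.42, -25.71, -34.0, -42.29]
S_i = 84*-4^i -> [84, -336, 1344, -5376, 21504]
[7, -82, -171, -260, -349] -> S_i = 7 + -89*i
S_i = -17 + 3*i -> [-17, -14, -11, -8, -5]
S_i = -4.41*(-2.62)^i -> [-4.41, 11.55, -30.27, 79.31, -207.8]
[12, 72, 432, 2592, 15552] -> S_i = 12*6^i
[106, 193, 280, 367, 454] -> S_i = 106 + 87*i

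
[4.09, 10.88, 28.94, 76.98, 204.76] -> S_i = 4.09*2.66^i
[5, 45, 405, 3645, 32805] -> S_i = 5*9^i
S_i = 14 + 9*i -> [14, 23, 32, 41, 50]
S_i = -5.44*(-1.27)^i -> [-5.44, 6.91, -8.77, 11.14, -14.15]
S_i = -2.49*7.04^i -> [-2.49, -17.53, -123.41, -868.8, -6116.32]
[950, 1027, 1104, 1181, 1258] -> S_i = 950 + 77*i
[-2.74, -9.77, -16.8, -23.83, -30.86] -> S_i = -2.74 + -7.03*i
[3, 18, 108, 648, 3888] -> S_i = 3*6^i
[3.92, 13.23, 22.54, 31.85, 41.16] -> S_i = 3.92 + 9.31*i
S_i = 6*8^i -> [6, 48, 384, 3072, 24576]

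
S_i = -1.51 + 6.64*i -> [-1.51, 5.13, 11.77, 18.41, 25.05]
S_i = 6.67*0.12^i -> [6.67, 0.8, 0.1, 0.01, 0.0]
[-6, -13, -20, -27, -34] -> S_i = -6 + -7*i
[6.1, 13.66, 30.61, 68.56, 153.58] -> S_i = 6.10*2.24^i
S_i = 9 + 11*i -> [9, 20, 31, 42, 53]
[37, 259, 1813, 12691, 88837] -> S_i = 37*7^i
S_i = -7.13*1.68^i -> [-7.13, -11.98, -20.12, -33.81, -56.8]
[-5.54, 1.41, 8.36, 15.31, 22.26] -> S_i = -5.54 + 6.95*i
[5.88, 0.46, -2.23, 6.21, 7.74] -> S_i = Random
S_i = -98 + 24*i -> [-98, -74, -50, -26, -2]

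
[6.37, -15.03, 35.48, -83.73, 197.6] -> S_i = 6.37*(-2.36)^i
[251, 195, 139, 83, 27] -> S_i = 251 + -56*i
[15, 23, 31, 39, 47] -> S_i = 15 + 8*i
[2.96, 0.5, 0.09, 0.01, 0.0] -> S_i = 2.96*0.17^i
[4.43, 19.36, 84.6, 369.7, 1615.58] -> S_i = 4.43*4.37^i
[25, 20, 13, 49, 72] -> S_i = Random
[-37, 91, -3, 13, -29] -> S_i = Random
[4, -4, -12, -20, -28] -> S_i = 4 + -8*i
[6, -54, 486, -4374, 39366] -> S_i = 6*-9^i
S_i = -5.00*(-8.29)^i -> [-5.0, 41.45, -343.62, 2848.61, -23615.01]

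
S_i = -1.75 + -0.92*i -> [-1.75, -2.67, -3.59, -4.51, -5.43]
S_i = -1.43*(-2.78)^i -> [-1.43, 3.98, -11.05, 30.72, -85.41]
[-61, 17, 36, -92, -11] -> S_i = Random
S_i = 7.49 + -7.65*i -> [7.49, -0.16, -7.81, -15.46, -23.11]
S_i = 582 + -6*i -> [582, 576, 570, 564, 558]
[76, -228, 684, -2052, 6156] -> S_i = 76*-3^i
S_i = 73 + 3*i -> [73, 76, 79, 82, 85]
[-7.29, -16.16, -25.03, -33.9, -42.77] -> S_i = -7.29 + -8.87*i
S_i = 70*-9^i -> [70, -630, 5670, -51030, 459270]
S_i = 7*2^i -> [7, 14, 28, 56, 112]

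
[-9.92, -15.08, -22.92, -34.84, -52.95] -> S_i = -9.92*1.52^i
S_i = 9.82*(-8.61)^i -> [9.82, -84.55, 727.98, -6267.88, 53966.48]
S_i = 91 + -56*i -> [91, 35, -21, -77, -133]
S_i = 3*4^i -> [3, 12, 48, 192, 768]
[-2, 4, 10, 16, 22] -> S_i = -2 + 6*i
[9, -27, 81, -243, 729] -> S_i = 9*-3^i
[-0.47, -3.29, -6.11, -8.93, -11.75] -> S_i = -0.47 + -2.82*i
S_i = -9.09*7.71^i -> [-9.09, -70.08, -540.35, -4166.07, -32120.43]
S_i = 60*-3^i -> [60, -180, 540, -1620, 4860]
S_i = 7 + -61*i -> [7, -54, -115, -176, -237]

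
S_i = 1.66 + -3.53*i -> [1.66, -1.87, -5.4, -8.93, -12.46]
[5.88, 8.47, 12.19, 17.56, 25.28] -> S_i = 5.88*1.44^i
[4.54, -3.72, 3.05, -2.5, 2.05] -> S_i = 4.54*(-0.82)^i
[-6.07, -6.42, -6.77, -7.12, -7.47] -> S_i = -6.07 + -0.35*i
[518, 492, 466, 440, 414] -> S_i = 518 + -26*i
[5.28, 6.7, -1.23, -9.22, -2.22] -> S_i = Random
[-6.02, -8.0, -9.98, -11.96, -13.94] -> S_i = -6.02 + -1.98*i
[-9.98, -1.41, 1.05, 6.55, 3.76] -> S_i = Random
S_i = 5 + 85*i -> [5, 90, 175, 260, 345]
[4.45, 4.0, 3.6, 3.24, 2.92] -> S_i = 4.45*0.90^i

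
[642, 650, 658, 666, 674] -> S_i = 642 + 8*i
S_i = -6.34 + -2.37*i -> [-6.34, -8.71, -11.08, -13.45, -15.82]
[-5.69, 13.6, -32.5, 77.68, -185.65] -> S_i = -5.69*(-2.39)^i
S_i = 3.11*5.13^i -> [3.11, 15.95, 81.85, 419.87, 2153.92]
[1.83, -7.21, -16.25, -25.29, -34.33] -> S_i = 1.83 + -9.04*i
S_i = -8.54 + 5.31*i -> [-8.54, -3.23, 2.08, 7.39, 12.7]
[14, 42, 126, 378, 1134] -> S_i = 14*3^i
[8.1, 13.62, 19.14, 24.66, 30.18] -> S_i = 8.10 + 5.52*i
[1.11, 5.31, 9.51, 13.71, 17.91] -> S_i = 1.11 + 4.20*i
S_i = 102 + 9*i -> [102, 111, 120, 129, 138]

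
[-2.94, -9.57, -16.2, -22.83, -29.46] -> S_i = -2.94 + -6.63*i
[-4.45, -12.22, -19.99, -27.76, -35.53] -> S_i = -4.45 + -7.77*i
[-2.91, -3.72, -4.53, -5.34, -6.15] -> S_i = -2.91 + -0.81*i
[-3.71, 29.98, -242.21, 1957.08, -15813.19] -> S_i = -3.71*(-8.08)^i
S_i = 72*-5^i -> [72, -360, 1800, -9000, 45000]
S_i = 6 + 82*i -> [6, 88, 170, 252, 334]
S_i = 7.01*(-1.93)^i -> [7.01, -13.53, 26.11, -50.4, 97.26]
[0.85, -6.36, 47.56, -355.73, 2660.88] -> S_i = 0.85*(-7.48)^i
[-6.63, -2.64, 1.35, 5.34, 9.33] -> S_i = -6.63 + 3.99*i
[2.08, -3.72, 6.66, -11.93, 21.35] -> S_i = 2.08*(-1.79)^i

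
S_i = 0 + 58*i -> [0, 58, 116, 174, 232]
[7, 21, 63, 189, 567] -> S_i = 7*3^i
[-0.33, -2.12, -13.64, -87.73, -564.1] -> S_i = -0.33*6.43^i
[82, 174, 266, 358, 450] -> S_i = 82 + 92*i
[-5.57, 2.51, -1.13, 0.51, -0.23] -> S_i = -5.57*(-0.45)^i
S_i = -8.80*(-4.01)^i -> [-8.8, 35.29, -141.5, 567.43, -2275.41]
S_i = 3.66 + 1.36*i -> [3.66, 5.02, 6.38, 7.74, 9.1]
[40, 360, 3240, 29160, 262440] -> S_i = 40*9^i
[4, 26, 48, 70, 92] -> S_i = 4 + 22*i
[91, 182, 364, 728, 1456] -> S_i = 91*2^i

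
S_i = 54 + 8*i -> [54, 62, 70, 78, 86]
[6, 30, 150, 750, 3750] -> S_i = 6*5^i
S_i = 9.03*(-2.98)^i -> [9.03, -26.91, 80.19, -238.97, 712.12]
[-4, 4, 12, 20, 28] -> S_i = -4 + 8*i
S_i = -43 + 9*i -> [-43, -34, -25, -16, -7]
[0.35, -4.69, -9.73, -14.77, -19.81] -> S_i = 0.35 + -5.04*i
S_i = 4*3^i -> [4, 12, 36, 108, 324]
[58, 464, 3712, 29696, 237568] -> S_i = 58*8^i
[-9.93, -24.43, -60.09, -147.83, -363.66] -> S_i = -9.93*2.46^i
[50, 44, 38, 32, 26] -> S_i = 50 + -6*i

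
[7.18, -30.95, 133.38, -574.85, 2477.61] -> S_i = 7.18*(-4.31)^i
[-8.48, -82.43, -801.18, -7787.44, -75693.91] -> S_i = -8.48*9.72^i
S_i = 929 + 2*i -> [929, 931, 933, 935, 937]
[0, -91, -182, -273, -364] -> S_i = 0 + -91*i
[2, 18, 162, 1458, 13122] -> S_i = 2*9^i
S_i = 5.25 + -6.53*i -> [5.25, -1.28, -7.81, -14.34, -20.87]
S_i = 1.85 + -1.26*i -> [1.85, 0.59, -0.67, -1.93, -3.19]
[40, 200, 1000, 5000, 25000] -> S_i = 40*5^i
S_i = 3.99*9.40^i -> [3.99, 37.51, 352.56, 3314.03, 31151.88]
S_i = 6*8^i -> [6, 48, 384, 3072, 24576]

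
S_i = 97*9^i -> [97, 873, 7857, 70713, 636417]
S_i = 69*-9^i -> [69, -621, 5589, -50301, 452709]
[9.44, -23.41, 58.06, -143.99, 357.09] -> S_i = 9.44*(-2.48)^i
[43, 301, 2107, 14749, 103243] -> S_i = 43*7^i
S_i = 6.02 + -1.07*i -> [6.02, 4.95, 3.88, 2.81, 1.74]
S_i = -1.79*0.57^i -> [-1.79, -1.02, -0.58, -0.33, -0.19]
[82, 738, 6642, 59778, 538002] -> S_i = 82*9^i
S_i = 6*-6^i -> [6, -36, 216, -1296, 7776]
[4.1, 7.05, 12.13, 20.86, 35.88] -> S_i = 4.10*1.72^i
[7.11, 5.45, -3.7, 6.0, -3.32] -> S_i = Random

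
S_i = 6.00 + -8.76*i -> [6.0, -2.76, -11.52, -20.28, -29.04]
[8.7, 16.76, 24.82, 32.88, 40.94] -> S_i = 8.70 + 8.06*i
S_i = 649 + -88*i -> [649, 561, 473, 385, 297]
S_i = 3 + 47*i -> [3, 50, 97, 144, 191]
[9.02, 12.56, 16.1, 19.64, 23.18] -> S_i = 9.02 + 3.54*i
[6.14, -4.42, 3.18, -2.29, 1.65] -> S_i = 6.14*(-0.72)^i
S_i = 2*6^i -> [2, 12, 72, 432, 2592]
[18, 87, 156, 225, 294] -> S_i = 18 + 69*i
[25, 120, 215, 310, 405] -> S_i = 25 + 95*i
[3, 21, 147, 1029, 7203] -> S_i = 3*7^i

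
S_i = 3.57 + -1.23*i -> [3.57, 2.34, 1.11, -0.12, -1.35]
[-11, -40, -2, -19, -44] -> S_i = Random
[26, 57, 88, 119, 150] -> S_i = 26 + 31*i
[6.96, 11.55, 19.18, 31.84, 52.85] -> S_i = 6.96*1.66^i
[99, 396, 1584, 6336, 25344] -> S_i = 99*4^i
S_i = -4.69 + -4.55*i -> [-4.69, -9.24, -13.79, -18.34, -22.89]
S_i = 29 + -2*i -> [29, 27, 25, 23, 21]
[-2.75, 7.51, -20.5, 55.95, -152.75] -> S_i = -2.75*(-2.73)^i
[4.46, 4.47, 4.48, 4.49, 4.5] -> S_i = 4.46 + 0.01*i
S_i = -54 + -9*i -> [-54, -63, -72, -81, -90]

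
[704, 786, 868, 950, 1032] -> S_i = 704 + 82*i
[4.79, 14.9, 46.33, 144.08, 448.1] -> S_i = 4.79*3.11^i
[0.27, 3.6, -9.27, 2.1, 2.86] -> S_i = Random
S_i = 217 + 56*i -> [217, 273, 329, 385, 441]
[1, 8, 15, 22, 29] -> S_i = 1 + 7*i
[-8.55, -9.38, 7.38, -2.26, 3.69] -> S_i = Random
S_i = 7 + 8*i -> [7, 15, 23, 31, 39]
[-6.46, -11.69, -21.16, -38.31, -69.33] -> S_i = -6.46*1.81^i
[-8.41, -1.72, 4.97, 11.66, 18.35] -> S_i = -8.41 + 6.69*i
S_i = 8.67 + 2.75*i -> [8.67, 11.42, 14.17, 16.92, 19.67]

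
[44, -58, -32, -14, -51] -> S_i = Random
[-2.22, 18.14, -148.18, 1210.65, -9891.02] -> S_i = -2.22*(-8.17)^i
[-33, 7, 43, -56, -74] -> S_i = Random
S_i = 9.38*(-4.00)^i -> [9.38, -37.52, 150.08, -600.32, 2401.28]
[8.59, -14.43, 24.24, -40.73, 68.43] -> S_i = 8.59*(-1.68)^i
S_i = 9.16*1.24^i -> [9.16, 11.36, 14.08, 17.46, 21.66]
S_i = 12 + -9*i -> [12, 3, -6, -15, -24]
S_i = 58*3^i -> [58, 174, 522, 1566, 4698]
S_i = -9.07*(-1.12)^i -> [-9.07, 10.16, -11.38, 12.74, -14.27]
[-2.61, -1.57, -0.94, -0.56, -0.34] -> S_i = -2.61*0.60^i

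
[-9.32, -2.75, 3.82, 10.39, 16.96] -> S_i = -9.32 + 6.57*i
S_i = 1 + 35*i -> [1, 36, 71, 106, 141]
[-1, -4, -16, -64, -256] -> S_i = -1*4^i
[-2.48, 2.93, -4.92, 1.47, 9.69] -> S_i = Random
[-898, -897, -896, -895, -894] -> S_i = -898 + 1*i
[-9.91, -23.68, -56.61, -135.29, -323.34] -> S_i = -9.91*2.39^i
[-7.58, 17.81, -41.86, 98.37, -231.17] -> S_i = -7.58*(-2.35)^i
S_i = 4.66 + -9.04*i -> [4.66, -4.38, -13.42, -22.46, -31.5]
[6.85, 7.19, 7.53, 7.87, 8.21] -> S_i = 6.85 + 0.34*i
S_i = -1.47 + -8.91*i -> [-1.47, -10.38, -19.29, -28.2, -37.11]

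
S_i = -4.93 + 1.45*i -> [-4.93, -3.48, -2.03, -0.58, 0.87]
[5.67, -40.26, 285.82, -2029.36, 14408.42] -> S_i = 5.67*(-7.10)^i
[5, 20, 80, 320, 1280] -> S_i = 5*4^i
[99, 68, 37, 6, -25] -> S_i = 99 + -31*i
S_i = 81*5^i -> [81, 405, 2025, 10125, 50625]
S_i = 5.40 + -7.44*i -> [5.4, -2.04, -9.48, -16.92, -24.36]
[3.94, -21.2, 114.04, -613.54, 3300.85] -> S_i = 3.94*(-5.38)^i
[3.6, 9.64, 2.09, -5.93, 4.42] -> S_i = Random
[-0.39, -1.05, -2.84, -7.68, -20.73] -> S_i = -0.39*2.70^i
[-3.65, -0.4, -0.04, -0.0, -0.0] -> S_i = -3.65*0.11^i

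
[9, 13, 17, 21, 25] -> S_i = 9 + 4*i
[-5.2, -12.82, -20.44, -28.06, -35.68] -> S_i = -5.20 + -7.62*i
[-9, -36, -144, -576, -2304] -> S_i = -9*4^i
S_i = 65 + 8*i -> [65, 73, 81, 89, 97]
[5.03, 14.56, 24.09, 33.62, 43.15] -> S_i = 5.03 + 9.53*i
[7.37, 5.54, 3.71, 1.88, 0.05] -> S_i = 7.37 + -1.83*i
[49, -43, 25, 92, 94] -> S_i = Random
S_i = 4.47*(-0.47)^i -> [4.47, -2.1, 0.99, -0.46, 0.22]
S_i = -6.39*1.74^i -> [-6.39, -11.12, -19.35, -33.66, -58.57]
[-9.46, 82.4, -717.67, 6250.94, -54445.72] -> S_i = -9.46*(-8.71)^i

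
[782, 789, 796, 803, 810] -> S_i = 782 + 7*i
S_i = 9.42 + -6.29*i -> [9.42, 3.13, -3.16, -9.45, -15.74]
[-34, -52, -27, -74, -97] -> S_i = Random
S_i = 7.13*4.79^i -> [7.13, 34.15, 163.59, 783.6, 3753.46]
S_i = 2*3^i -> [2, 6, 18, 54, 162]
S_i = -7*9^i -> [-7, -63, -567, -5103, -45927]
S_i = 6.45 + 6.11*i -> [6.45, 12.56, 18.67, 24.78, 30.89]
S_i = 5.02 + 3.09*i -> [5.02, 8.11, 11.2, 14.29, 17.38]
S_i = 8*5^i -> [8, 40, 200, 1000, 5000]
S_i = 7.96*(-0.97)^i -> [7.96, -7.72, 7.49, -7.26, 7.05]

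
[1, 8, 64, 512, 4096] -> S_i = 1*8^i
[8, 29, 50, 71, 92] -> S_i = 8 + 21*i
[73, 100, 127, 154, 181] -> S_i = 73 + 27*i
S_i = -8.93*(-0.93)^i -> [-8.93, 8.3, -7.72, 7.18, -6.68]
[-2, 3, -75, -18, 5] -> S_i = Random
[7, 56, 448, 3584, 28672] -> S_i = 7*8^i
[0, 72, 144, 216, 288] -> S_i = 0 + 72*i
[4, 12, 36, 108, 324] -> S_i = 4*3^i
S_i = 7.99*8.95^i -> [7.99, 71.51, 640.02, 5728.17, 51267.12]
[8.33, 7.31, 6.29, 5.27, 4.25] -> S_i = 8.33 + -1.02*i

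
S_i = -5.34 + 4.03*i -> [-5.34, -1.31, 2.72, 6.75, 10.78]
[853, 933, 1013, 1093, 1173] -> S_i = 853 + 80*i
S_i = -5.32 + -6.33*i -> [-5.32, -11.65, -17.98, -24.31, -30.64]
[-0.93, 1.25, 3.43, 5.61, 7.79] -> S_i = -0.93 + 2.18*i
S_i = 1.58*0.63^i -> [1.58, 1.0, 0.63, 0.4, 0.25]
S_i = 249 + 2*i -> [249, 251, 253, 255, 257]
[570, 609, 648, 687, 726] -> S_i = 570 + 39*i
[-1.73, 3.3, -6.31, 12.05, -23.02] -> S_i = -1.73*(-1.91)^i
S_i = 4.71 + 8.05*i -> [4.71, 12.76, 20.81, 28.86, 36.91]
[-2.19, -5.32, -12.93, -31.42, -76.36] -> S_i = -2.19*2.43^i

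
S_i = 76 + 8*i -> [76, 84, 92, 100, 108]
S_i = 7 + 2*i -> [7, 9, 11, 13, 15]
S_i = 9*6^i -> [9, 54, 324, 1944, 11664]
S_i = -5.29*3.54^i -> [-5.29, -18.73, -66.29, -234.67, -830.75]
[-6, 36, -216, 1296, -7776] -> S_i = -6*-6^i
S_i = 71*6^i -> [71, 426, 2556, 15336, 92016]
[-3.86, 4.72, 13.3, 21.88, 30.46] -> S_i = -3.86 + 8.58*i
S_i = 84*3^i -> [84, 252, 756, 2268, 6804]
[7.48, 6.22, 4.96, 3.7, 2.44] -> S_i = 7.48 + -1.26*i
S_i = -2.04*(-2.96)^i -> [-2.04, 6.04, -17.87, 52.91, -156.6]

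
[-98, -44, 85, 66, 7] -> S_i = Random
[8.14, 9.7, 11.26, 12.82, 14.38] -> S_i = 8.14 + 1.56*i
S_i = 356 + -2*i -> [356, 354, 352, 350, 348]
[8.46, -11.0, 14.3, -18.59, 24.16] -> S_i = 8.46*(-1.30)^i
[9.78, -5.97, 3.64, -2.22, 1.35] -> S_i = 9.78*(-0.61)^i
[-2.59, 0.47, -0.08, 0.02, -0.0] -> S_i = -2.59*(-0.18)^i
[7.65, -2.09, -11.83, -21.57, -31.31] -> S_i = 7.65 + -9.74*i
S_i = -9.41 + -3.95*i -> [-9.41, -13.36, -17.31, -21.26, -25.21]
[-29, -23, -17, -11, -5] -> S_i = -29 + 6*i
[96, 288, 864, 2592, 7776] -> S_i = 96*3^i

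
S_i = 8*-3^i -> [8, -24, 72, -216, 648]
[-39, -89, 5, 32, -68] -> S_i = Random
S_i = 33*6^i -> [33, 198, 1188, 7128, 42768]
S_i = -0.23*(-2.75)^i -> [-0.23, 0.63, -1.74, 4.78, -13.15]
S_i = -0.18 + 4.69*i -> [-0.18, 4.51, 9.2, 13.89, 18.58]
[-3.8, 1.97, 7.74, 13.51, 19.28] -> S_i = -3.80 + 5.77*i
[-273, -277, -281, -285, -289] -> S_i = -273 + -4*i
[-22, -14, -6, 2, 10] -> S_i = -22 + 8*i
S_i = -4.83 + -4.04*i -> [-4.83, -8.87, -12.91, -16.95, -20.99]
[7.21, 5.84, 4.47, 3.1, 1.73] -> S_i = 7.21 + -1.37*i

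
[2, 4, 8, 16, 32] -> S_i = 2*2^i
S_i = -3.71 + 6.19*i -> [-3.71, 2.48, 8.67, 14.86, 21.05]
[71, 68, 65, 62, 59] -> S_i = 71 + -3*i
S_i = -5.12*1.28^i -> [-5.12, -6.55, -8.39, -10.74, -13.74]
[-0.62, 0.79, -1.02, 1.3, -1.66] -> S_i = -0.62*(-1.28)^i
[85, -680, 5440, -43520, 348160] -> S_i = 85*-8^i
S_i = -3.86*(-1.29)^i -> [-3.86, 4.98, -6.42, 8.29, -10.69]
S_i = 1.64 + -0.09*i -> [1.64, 1.55, 1.46, 1.37, 1.28]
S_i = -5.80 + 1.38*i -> [-5.8, -4.42, -3.04, -1.66, -0.28]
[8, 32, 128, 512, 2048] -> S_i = 8*4^i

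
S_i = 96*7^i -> [96, 672, 4704, 32928, 230496]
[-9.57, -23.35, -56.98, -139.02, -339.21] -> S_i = -9.57*2.44^i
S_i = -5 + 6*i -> [-5, 1, 7, 13, 19]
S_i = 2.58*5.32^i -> [2.58, 13.73, 73.02, 388.47, 2066.65]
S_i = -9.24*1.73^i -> [-9.24, -15.99, -27.65, -47.84, -82.77]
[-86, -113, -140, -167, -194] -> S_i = -86 + -27*i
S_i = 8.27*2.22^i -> [8.27, 18.36, 40.76, 90.48, 200.87]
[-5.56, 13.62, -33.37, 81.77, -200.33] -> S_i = -5.56*(-2.45)^i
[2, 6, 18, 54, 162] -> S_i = 2*3^i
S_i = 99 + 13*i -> [99, 112, 125, 138, 151]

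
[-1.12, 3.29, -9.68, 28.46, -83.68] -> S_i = -1.12*(-2.94)^i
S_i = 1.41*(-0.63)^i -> [1.41, -0.89, 0.56, -0.35, 0.22]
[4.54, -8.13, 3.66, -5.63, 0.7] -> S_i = Random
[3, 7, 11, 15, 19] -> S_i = 3 + 4*i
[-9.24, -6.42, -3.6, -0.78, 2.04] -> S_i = -9.24 + 2.82*i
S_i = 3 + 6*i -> [3, 9, 15, 21, 27]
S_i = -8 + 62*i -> [-8, 54, 116, 178, 240]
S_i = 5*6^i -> [5, 30, 180, 1080, 6480]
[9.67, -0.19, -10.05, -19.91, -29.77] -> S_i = 9.67 + -9.86*i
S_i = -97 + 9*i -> [-97, -88, -79, -70, -61]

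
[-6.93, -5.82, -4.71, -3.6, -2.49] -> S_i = -6.93 + 1.11*i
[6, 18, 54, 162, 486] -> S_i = 6*3^i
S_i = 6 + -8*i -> [6, -2, -10, -18, -26]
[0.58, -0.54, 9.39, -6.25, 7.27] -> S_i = Random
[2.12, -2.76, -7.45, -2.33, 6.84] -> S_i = Random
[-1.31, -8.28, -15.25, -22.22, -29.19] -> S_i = -1.31 + -6.97*i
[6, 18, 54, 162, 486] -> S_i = 6*3^i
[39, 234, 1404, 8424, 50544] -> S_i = 39*6^i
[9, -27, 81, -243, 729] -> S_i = 9*-3^i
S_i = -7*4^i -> [-7, -28, -112, -448, -1792]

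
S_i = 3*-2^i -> [3, -6, 12, -24, 48]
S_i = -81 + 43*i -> [-81, -38, 5, 48, 91]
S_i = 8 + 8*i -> [8, 16, 24, 32, 40]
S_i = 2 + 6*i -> [2, 8, 14, 20, 26]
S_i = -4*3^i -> [-4, -12, -36, -108, -324]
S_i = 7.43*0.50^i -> [7.43, 3.72, 1.86, 0.93, 0.46]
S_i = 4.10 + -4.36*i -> [4.1, -0.26, -4.62, -8.98, -13.34]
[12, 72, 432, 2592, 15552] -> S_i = 12*6^i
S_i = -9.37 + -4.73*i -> [-9.37, -14.1, -18.83, -23.56, -28.29]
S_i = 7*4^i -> [7, 28, 112, 448, 1792]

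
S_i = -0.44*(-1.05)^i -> [-0.44, 0.46, -0.49, 0.51, -0.53]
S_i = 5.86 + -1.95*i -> [5.86, 3.91, 1.96, 0.01, -1.94]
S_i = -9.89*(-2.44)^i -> [-9.89, 24.13, -58.88, 143.67, -350.55]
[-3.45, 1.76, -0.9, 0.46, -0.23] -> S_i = -3.45*(-0.51)^i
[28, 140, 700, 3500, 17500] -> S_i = 28*5^i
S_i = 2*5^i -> [2, 10, 50, 250, 1250]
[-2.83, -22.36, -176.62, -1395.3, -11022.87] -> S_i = -2.83*7.90^i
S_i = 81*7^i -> [81, 567, 3969, 27783, 194481]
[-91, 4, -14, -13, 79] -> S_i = Random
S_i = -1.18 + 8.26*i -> [-1.18, 7.08, 15.34, 23.6, 31.86]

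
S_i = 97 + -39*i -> [97, 58, 19, -20, -59]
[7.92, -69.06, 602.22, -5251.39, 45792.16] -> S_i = 7.92*(-8.72)^i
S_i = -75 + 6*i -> [-75, -69, -63, -57, -51]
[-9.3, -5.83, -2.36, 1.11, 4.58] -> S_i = -9.30 + 3.47*i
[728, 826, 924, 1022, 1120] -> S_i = 728 + 98*i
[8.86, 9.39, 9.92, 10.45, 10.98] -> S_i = 8.86 + 0.53*i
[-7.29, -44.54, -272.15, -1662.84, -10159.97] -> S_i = -7.29*6.11^i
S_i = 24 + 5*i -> [24, 29, 34, 39, 44]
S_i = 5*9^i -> [5, 45, 405, 3645, 32805]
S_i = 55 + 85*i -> [55, 140, 225, 310, 395]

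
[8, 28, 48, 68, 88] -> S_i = 8 + 20*i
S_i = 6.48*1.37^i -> [6.48, 8.88, 12.16, 16.66, 22.83]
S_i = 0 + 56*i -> [0, 56, 112, 168, 224]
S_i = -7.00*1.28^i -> [-7.0, -8.96, -11.47, -14.68, -18.79]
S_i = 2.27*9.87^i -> [2.27, 22.4, 221.14, 2182.62, 21542.42]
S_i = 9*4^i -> [9, 36, 144, 576, 2304]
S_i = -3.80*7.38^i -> [-3.8, -28.04, -206.96, -1527.4, -11272.21]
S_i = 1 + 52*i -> [1, 53, 105, 157, 209]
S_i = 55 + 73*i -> [55, 128, 201, 274, 347]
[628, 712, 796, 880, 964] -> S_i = 628 + 84*i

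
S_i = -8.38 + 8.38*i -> [-8.38, 0.0, 8.38, 16.76, 25.14]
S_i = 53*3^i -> [53, 159, 477, 1431, 4293]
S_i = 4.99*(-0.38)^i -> [4.99, -1.9, 0.72, -0.27, 0.1]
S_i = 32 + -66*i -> [32, -34, -100, -166, -232]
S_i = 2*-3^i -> [2, -6, 18, -54, 162]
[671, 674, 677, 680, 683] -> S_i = 671 + 3*i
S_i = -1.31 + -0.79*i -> [-1.31, -2.1, -2.89, -3.68, -4.47]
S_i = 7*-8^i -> [7, -56, 448, -3584, 28672]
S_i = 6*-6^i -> [6, -36, 216, -1296, 7776]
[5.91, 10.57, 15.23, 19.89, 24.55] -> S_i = 5.91 + 4.66*i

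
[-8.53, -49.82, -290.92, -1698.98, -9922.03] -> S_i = -8.53*5.84^i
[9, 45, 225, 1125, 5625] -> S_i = 9*5^i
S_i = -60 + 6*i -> [-60, -54, -48, -42, -36]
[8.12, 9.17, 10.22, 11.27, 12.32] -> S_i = 8.12 + 1.05*i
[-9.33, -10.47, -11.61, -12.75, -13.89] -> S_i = -9.33 + -1.14*i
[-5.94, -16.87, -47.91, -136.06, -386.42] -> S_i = -5.94*2.84^i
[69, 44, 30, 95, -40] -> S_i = Random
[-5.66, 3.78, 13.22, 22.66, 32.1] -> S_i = -5.66 + 9.44*i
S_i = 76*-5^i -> [76, -380, 1900, -9500, 47500]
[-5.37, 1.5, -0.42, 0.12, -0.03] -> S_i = -5.37*(-0.28)^i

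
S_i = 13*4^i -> [13, 52, 208, 832, 3328]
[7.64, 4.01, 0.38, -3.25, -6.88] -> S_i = 7.64 + -3.63*i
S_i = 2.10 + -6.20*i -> [2.1, -4.1, -10.3, -16.5, -22.7]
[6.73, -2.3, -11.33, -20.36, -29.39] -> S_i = 6.73 + -9.03*i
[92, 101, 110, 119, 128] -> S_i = 92 + 9*i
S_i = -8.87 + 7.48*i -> [-8.87, -1.39, 6.09, 13.57, 21.05]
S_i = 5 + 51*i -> [5, 56, 107, 158, 209]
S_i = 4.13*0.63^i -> [4.13, 2.6, 1.64, 1.03, 0.65]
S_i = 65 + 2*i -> [65, 67, 69, 71, 73]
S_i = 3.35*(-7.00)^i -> [3.35, -23.45, 164.15, -1149.05, 8043.35]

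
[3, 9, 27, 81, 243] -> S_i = 3*3^i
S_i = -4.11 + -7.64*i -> [-4.11, -11.75, -19.39, -27.03, -34.67]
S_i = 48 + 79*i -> [48, 127, 206, 285, 364]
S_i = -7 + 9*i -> [-7, 2, 11, 20, 29]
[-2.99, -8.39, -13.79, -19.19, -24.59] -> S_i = -2.99 + -5.40*i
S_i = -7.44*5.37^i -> [-7.44, -39.95, -214.55, -1152.11, -6186.86]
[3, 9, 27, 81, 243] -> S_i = 3*3^i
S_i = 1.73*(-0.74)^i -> [1.73, -1.28, 0.95, -0.7, 0.52]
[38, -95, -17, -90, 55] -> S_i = Random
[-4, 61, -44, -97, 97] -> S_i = Random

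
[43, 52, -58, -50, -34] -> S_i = Random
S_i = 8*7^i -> [8, 56, 392, 2744, 19208]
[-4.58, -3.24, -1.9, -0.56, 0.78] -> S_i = -4.58 + 1.34*i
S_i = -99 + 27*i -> [-99, -72, -45, -18, 9]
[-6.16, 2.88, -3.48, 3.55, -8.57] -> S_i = Random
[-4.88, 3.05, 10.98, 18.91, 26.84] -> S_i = -4.88 + 7.93*i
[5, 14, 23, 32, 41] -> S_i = 5 + 9*i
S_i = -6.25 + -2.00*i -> [-6.25, -8.25, -10.25, -12.25, -14.25]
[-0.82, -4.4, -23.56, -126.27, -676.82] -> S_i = -0.82*5.36^i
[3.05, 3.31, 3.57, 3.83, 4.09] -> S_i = 3.05 + 0.26*i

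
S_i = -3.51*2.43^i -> [-3.51, -8.53, -20.73, -50.36, -122.39]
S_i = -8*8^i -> [-8, -64, -512, -4096, -32768]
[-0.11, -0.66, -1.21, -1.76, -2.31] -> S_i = -0.11 + -0.55*i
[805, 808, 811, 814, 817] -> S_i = 805 + 3*i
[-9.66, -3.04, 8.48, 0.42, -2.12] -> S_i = Random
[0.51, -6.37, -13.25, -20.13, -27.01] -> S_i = 0.51 + -6.88*i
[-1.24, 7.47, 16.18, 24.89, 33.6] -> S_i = -1.24 + 8.71*i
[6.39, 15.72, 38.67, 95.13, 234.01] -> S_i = 6.39*2.46^i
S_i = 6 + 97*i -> [6, 103, 200, 297, 394]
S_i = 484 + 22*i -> [484, 506, 528, 550, 572]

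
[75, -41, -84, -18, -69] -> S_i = Random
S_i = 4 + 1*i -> [4, 5, 6, 7, 8]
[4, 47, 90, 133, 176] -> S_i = 4 + 43*i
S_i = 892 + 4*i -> [892, 896, 900, 904, 908]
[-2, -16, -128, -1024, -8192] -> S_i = -2*8^i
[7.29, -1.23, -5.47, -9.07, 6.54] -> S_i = Random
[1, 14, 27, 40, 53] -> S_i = 1 + 13*i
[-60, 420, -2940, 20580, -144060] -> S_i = -60*-7^i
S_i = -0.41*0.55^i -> [-0.41, -0.23, -0.12, -0.07, -0.04]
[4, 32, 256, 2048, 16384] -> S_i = 4*8^i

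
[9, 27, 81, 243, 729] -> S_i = 9*3^i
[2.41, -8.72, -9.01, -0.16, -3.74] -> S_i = Random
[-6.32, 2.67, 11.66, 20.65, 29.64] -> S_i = -6.32 + 8.99*i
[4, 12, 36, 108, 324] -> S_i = 4*3^i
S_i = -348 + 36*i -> [-348, -312, -276, -240, -204]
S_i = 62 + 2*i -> [62, 64, 66, 68, 70]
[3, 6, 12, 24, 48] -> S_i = 3*2^i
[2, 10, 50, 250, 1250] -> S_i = 2*5^i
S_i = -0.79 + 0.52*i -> [-0.79, -0.27, 0.25, 0.77, 1.29]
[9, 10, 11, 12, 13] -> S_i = 9 + 1*i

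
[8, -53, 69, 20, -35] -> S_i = Random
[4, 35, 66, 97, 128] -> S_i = 4 + 31*i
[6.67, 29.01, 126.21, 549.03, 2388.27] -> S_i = 6.67*4.35^i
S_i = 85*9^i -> [85, 765, 6885, 61965, 557685]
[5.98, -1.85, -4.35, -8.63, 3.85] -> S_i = Random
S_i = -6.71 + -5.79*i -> [-6.71, -12.5, -18.29, -24.08, -29.87]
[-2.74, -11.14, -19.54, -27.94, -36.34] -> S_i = -2.74 + -8.40*i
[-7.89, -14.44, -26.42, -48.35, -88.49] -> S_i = -7.89*1.83^i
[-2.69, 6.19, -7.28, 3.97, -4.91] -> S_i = Random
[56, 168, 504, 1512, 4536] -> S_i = 56*3^i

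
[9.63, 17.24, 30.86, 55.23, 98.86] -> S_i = 9.63*1.79^i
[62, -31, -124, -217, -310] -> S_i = 62 + -93*i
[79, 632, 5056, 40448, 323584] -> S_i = 79*8^i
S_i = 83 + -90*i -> [83, -7, -97, -187, -277]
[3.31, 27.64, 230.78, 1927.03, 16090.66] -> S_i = 3.31*8.35^i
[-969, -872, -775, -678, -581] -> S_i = -969 + 97*i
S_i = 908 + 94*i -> [908, 1002, 1096, 1190, 1284]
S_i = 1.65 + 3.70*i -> [1.65, 5.35, 9.05, 12.75, 16.45]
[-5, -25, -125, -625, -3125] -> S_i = -5*5^i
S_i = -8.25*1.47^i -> [-8.25, -12.13, -17.83, -26.21, -38.52]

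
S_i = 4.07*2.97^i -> [4.07, 12.09, 35.9, 106.63, 316.68]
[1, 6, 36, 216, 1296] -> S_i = 1*6^i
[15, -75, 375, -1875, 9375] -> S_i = 15*-5^i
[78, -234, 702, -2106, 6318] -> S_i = 78*-3^i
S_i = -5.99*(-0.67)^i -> [-5.99, 4.01, -2.69, 1.8, -1.21]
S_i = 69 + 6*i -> [69, 75, 81, 87, 93]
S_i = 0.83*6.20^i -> [0.83, 5.15, 31.91, 197.81, 1226.44]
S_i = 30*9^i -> [30, 270, 2430, 21870, 196830]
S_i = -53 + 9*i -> [-53, -44, -35, -26, -17]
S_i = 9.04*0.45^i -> [9.04, 4.07, 1.83, 0.82, 0.37]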